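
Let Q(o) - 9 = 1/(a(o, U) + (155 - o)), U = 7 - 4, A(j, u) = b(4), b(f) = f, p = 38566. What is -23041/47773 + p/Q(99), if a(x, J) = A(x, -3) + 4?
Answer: 117901170495/27565021 ≈ 4277.2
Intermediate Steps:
A(j, u) = 4
U = 3
a(x, J) = 8 (a(x, J) = 4 + 4 = 8)
Q(o) = 9 + 1/(163 - o) (Q(o) = 9 + 1/(8 + (155 - o)) = 9 + 1/(163 - o))
-23041/47773 + p/Q(99) = -23041/47773 + 38566/(((1468 - 9*99)/(163 - 1*99))) = -23041*1/47773 + 38566/(((1468 - 891)/(163 - 99))) = -23041/47773 + 38566/((577/64)) = -23041/47773 + 38566/(((1/64)*577)) = -23041/47773 + 38566/(577/64) = -23041/47773 + 38566*(64/577) = -23041/47773 + 2468224/577 = 117901170495/27565021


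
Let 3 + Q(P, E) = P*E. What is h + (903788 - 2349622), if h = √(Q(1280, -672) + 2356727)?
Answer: -1445834 + 2*√374141 ≈ -1.4446e+6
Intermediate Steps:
Q(P, E) = -3 + E*P (Q(P, E) = -3 + P*E = -3 + E*P)
h = 2*√374141 (h = √((-3 - 672*1280) + 2356727) = √((-3 - 860160) + 2356727) = √(-860163 + 2356727) = √1496564 = 2*√374141 ≈ 1223.3)
h + (903788 - 2349622) = 2*√374141 + (903788 - 2349622) = 2*√374141 - 1445834 = -1445834 + 2*√374141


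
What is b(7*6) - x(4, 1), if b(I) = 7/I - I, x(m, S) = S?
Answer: -257/6 ≈ -42.833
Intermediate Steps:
b(I) = -I + 7/I
b(7*6) - x(4, 1) = (-7*6 + 7/((7*6))) - 1*1 = (-1*42 + 7/42) - 1 = (-42 + 7*(1/42)) - 1 = (-42 + ⅙) - 1 = -251/6 - 1 = -257/6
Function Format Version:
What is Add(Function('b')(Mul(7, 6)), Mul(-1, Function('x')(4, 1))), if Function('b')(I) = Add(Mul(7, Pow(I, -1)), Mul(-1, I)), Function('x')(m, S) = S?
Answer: Rational(-257, 6) ≈ -42.833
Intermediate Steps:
Function('b')(I) = Add(Mul(-1, I), Mul(7, Pow(I, -1)))
Add(Function('b')(Mul(7, 6)), Mul(-1, Function('x')(4, 1))) = Add(Add(Mul(-1, Mul(7, 6)), Mul(7, Pow(Mul(7, 6), -1))), Mul(-1, 1)) = Add(Add(Mul(-1, 42), Mul(7, Pow(42, -1))), -1) = Add(Add(-42, Mul(7, Rational(1, 42))), -1) = Add(Add(-42, Rational(1, 6)), -1) = Add(Rational(-251, 6), -1) = Rational(-257, 6)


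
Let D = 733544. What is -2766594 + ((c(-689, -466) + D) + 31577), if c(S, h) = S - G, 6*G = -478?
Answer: -6006247/3 ≈ -2.0021e+6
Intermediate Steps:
G = -239/3 (G = (1/6)*(-478) = -239/3 ≈ -79.667)
c(S, h) = 239/3 + S (c(S, h) = S - 1*(-239/3) = S + 239/3 = 239/3 + S)
-2766594 + ((c(-689, -466) + D) + 31577) = -2766594 + (((239/3 - 689) + 733544) + 31577) = -2766594 + ((-1828/3 + 733544) + 31577) = -2766594 + (2198804/3 + 31577) = -2766594 + 2293535/3 = -6006247/3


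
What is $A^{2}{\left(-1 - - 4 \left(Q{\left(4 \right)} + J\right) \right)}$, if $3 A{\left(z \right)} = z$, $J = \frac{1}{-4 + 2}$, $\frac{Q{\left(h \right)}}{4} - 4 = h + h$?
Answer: $3969$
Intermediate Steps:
$Q{\left(h \right)} = 16 + 8 h$ ($Q{\left(h \right)} = 16 + 4 \left(h + h\right) = 16 + 4 \cdot 2 h = 16 + 8 h$)
$J = - \frac{1}{2}$ ($J = \frac{1}{-2} = - \frac{1}{2} \approx -0.5$)
$A{\left(z \right)} = \frac{z}{3}$
$A^{2}{\left(-1 - - 4 \left(Q{\left(4 \right)} + J\right) \right)} = \left(\frac{-1 - - 4 \left(\left(16 + 8 \cdot 4\right) - \frac{1}{2}\right)}{3}\right)^{2} = \left(\frac{-1 - - 4 \left(\left(16 + 32\right) - \frac{1}{2}\right)}{3}\right)^{2} = \left(\frac{-1 - - 4 \left(48 - \frac{1}{2}\right)}{3}\right)^{2} = \left(\frac{-1 - \left(-4\right) \frac{95}{2}}{3}\right)^{2} = \left(\frac{-1 - -190}{3}\right)^{2} = \left(\frac{-1 + 190}{3}\right)^{2} = \left(\frac{1}{3} \cdot 189\right)^{2} = 63^{2} = 3969$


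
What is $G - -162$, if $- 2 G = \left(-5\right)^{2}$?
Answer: $\frac{299}{2} \approx 149.5$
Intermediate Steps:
$G = - \frac{25}{2}$ ($G = - \frac{\left(-5\right)^{2}}{2} = \left(- \frac{1}{2}\right) 25 = - \frac{25}{2} \approx -12.5$)
$G - -162 = - \frac{25}{2} - -162 = - \frac{25}{2} + 162 = \frac{299}{2}$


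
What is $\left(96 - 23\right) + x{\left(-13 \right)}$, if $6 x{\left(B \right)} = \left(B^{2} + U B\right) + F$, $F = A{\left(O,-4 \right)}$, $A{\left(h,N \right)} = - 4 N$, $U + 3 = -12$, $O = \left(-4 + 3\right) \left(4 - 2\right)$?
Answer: $\frac{409}{3} \approx 136.33$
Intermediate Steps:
$O = -2$ ($O = \left(-1\right) 2 = -2$)
$U = -15$ ($U = -3 - 12 = -15$)
$F = 16$ ($F = \left(-4\right) \left(-4\right) = 16$)
$x{\left(B \right)} = \frac{8}{3} - \frac{5 B}{2} + \frac{B^{2}}{6}$ ($x{\left(B \right)} = \frac{\left(B^{2} - 15 B\right) + 16}{6} = \frac{16 + B^{2} - 15 B}{6} = \frac{8}{3} - \frac{5 B}{2} + \frac{B^{2}}{6}$)
$\left(96 - 23\right) + x{\left(-13 \right)} = \left(96 - 23\right) + \left(\frac{8}{3} - - \frac{65}{2} + \frac{\left(-13\right)^{2}}{6}\right) = 73 + \left(\frac{8}{3} + \frac{65}{2} + \frac{1}{6} \cdot 169\right) = 73 + \left(\frac{8}{3} + \frac{65}{2} + \frac{169}{6}\right) = 73 + \frac{190}{3} = \frac{409}{3}$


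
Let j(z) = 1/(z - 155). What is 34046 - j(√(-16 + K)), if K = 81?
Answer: 163148463/4792 + √65/23960 ≈ 34046.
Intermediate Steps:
j(z) = 1/(-155 + z)
34046 - j(√(-16 + K)) = 34046 - 1/(-155 + √(-16 + 81)) = 34046 - 1/(-155 + √65)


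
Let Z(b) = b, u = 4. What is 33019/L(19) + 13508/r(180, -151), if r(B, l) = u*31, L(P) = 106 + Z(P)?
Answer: 1445714/3875 ≈ 373.09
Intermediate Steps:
L(P) = 106 + P
r(B, l) = 124 (r(B, l) = 4*31 = 124)
33019/L(19) + 13508/r(180, -151) = 33019/(106 + 19) + 13508/124 = 33019/125 + 13508*(1/124) = 33019*(1/125) + 3377/31 = 33019/125 + 3377/31 = 1445714/3875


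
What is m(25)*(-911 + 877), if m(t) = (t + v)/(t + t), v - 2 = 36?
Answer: -1071/25 ≈ -42.840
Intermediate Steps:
v = 38 (v = 2 + 36 = 38)
m(t) = (38 + t)/(2*t) (m(t) = (t + 38)/(t + t) = (38 + t)/((2*t)) = (38 + t)*(1/(2*t)) = (38 + t)/(2*t))
m(25)*(-911 + 877) = ((½)*(38 + 25)/25)*(-911 + 877) = ((½)*(1/25)*63)*(-34) = (63/50)*(-34) = -1071/25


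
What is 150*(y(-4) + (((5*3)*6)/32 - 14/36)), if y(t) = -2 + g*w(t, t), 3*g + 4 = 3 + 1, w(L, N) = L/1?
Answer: 1525/24 ≈ 63.542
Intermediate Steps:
w(L, N) = L (w(L, N) = L*1 = L)
g = 0 (g = -4/3 + (3 + 1)/3 = -4/3 + (1/3)*4 = -4/3 + 4/3 = 0)
y(t) = -2 (y(t) = -2 + 0*t = -2 + 0 = -2)
150*(y(-4) + (((5*3)*6)/32 - 14/36)) = 150*(-2 + (((5*3)*6)/32 - 14/36)) = 150*(-2 + ((15*6)*(1/32) - 14*1/36)) = 150*(-2 + (90*(1/32) - 7/18)) = 150*(-2 + (45/16 - 7/18)) = 150*(-2 + 349/144) = 150*(61/144) = 1525/24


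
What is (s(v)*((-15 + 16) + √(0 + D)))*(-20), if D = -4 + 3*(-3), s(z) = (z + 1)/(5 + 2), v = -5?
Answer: 80/7 + 80*I*√13/7 ≈ 11.429 + 41.206*I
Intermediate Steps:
s(z) = ⅐ + z/7 (s(z) = (1 + z)/7 = (1 + z)*(⅐) = ⅐ + z/7)
D = -13 (D = -4 - 9 = -13)
(s(v)*((-15 + 16) + √(0 + D)))*(-20) = ((⅐ + (⅐)*(-5))*((-15 + 16) + √(0 - 13)))*(-20) = ((⅐ - 5/7)*(1 + √(-13)))*(-20) = -4*(1 + I*√13)/7*(-20) = (-4/7 - 4*I*√13/7)*(-20) = 80/7 + 80*I*√13/7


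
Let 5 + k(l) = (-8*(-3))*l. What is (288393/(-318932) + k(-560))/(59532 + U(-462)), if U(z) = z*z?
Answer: -389848103/7914616512 ≈ -0.049257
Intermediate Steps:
k(l) = -5 + 24*l (k(l) = -5 + (-8*(-3))*l = -5 + 24*l)
U(z) = z²
(288393/(-318932) + k(-560))/(59532 + U(-462)) = (288393/(-318932) + (-5 + 24*(-560)))/(59532 + (-462)²) = (288393*(-1/318932) + (-5 - 13440))/(59532 + 213444) = (-288393/318932 - 13445)/272976 = -4288329133/318932*1/272976 = -389848103/7914616512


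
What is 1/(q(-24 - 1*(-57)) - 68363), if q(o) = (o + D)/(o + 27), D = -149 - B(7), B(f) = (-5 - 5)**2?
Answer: -5/341833 ≈ -1.4627e-5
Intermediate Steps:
B(f) = 100 (B(f) = (-10)**2 = 100)
D = -249 (D = -149 - 1*100 = -149 - 100 = -249)
q(o) = (-249 + o)/(27 + o) (q(o) = (o - 249)/(o + 27) = (-249 + o)/(27 + o))
1/(q(-24 - 1*(-57)) - 68363) = 1/((-249 + (-24 - 1*(-57)))/(27 + (-24 - 1*(-57))) - 68363) = 1/((-249 + (-24 + 57))/(27 + (-24 + 57)) - 68363) = 1/((-249 + 33)/(27 + 33) - 68363) = 1/(-216/60 - 68363) = 1/((1/60)*(-216) - 68363) = 1/(-18/5 - 68363) = 1/(-341833/5) = -5/341833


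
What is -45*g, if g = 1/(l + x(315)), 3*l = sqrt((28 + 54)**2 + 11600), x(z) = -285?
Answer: 12825/79189 + 90*sqrt(509)/79189 ≈ 0.18760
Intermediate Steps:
l = 2*sqrt(509) (l = sqrt((28 + 54)**2 + 11600)/3 = sqrt(82**2 + 11600)/3 = sqrt(6724 + 11600)/3 = sqrt(18324)/3 = (6*sqrt(509))/3 = 2*sqrt(509) ≈ 45.122)
g = 1/(-285 + 2*sqrt(509)) (g = 1/(2*sqrt(509) - 285) = 1/(-285 + 2*sqrt(509)) ≈ -0.0041688)
-45*g = -45*(-285/79189 - 2*sqrt(509)/79189) = 12825/79189 + 90*sqrt(509)/79189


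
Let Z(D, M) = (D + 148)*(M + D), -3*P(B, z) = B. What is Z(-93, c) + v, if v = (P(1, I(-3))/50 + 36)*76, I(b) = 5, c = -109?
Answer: -628088/75 ≈ -8374.5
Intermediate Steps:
P(B, z) = -B/3
v = 205162/75 (v = (-1/3*1/50 + 36)*76 = (-1/150 + 36)*76 = (5399/150)*76 = 205162/75 ≈ 2735.5)
Z(D, M) = (148 + D)*(D + M)
Z(-93, c) + v = ((-93)**2 + 148*(-93) + 148*(-109) - 93*(-109)) + 205162/75 = (8649 - 13764 - 16132 + 10137) + 205162/75 = -11110 + 205162/75 = -628088/75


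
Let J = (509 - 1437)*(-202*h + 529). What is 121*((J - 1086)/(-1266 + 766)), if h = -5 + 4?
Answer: 41106967/250 ≈ 1.6443e+5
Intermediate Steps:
h = -1
J = -678368 (J = (509 - 1437)*(-202*(-1) + 529) = -928*(202 + 529) = -928*731 = -678368)
121*((J - 1086)/(-1266 + 766)) = 121*((-678368 - 1086)/(-1266 + 766)) = 121*(-679454/(-500)) = 121*(-679454*(-1/500)) = 121*(339727/250) = 41106967/250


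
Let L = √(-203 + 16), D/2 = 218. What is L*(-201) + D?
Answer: 436 - 201*I*√187 ≈ 436.0 - 2748.6*I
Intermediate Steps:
D = 436 (D = 2*218 = 436)
L = I*√187 (L = √(-187) = I*√187 ≈ 13.675*I)
L*(-201) + D = (I*√187)*(-201) + 436 = -201*I*√187 + 436 = 436 - 201*I*√187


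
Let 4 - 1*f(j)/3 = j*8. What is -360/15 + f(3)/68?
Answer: -423/17 ≈ -24.882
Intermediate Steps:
f(j) = 12 - 24*j (f(j) = 12 - 3*j*8 = 12 - 24*j)
-360/15 + f(3)/68 = -360/15 + (12 - 24*3)/68 = -360*1/15 + (12 - 72)*(1/68) = -24 - 60*1/68 = -24 - 15/17 = -423/17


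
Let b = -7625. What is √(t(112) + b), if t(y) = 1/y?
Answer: I*√5977993/28 ≈ 87.321*I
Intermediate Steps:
√(t(112) + b) = √(1/112 - 7625) = √(-853999/112) = I*√5977993/28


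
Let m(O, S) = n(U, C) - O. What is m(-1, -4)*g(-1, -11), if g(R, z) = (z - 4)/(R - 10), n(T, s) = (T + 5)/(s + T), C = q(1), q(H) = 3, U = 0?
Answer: 40/11 ≈ 3.6364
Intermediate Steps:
C = 3
n(T, s) = (5 + T)/(T + s)
g(R, z) = (-4 + z)/(-10 + R)
m(O, S) = 5/3 - O (m(O, S) = (5 + 0)/(0 + 3) - O = 5/3 - O)
m(-1, -4)*g(-1, -11) = (5/3 - 1*(-1))*((-4 - 11)/(-10 - 1)) = (5/3 + 1)*(-15/(-11)) = 8*(-1/11*(-15))/3 = (8/3)*(15/11) = 40/11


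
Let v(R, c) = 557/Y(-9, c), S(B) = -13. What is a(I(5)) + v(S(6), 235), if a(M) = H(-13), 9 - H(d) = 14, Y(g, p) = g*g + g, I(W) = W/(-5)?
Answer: 197/72 ≈ 2.7361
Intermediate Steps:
I(W) = -W/5 (I(W) = W*(-1/5) = -W/5)
Y(g, p) = g + g**2 (Y(g, p) = g**2 + g = g + g**2)
v(R, c) = 557/72 (v(R, c) = 557/((-9*(1 - 9))) = 557/((-9*(-8))) = 557/72)
H(d) = -5 (H(d) = 9 - 1*14 = 9 - 14 = -5)
a(M) = -5
a(I(5)) + v(S(6), 235) = -5 + 557/72 = 197/72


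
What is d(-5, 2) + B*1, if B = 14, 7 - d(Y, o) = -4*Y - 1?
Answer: 2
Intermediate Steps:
d(Y, o) = 8 + 4*Y (d(Y, o) = 7 - (-4*Y - 1) = 7 - (-1 - 4*Y) = 7 + (1 + 4*Y) = 8 + 4*Y)
d(-5, 2) + B*1 = (8 + 4*(-5)) + 14*1 = (8 - 20) + 14 = -12 + 14 = 2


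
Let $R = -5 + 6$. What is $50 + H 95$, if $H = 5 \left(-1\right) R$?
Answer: $-425$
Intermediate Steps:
$R = 1$
$H = -5$ ($H = 5 \left(-1\right) 1 = \left(-5\right) 1 = -5$)
$50 + H 95 = 50 - 475 = -425$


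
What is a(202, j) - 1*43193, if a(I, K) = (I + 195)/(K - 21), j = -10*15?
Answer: -7386400/171 ≈ -43195.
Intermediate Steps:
j = -150
a(I, K) = (195 + I)/(-21 + K)
a(202, j) - 1*43193 = (195 + 202)/(-21 - 150) - 1*43193 = 397/(-171) - 43193 = -1/171*397 - 43193 = -397/171 - 43193 = -7386400/171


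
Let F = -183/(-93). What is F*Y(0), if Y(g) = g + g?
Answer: 0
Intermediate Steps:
Y(g) = 2*g
F = 61/31 (F = -183*(-1/93) = 61/31 ≈ 1.9677)
F*Y(0) = 61*(2*0)/31 = (61/31)*0 = 0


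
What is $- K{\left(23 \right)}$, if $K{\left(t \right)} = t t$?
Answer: $-529$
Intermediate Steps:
$K{\left(t \right)} = t^{2}$
$- K{\left(23 \right)} = - 23^{2} = \left(-1\right) 529 = -529$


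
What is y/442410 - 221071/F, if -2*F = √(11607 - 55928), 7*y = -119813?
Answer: -119813/3096870 - 442142*I*√44321/44321 ≈ -0.038688 - 2100.2*I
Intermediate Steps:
y = -119813/7 (y = (⅐)*(-119813) = -119813/7 ≈ -17116.)
F = -I*√44321/2 (F = -√(11607 - 55928)/2 = -I*√44321/2 ≈ -105.26*I)
y/442410 - 221071/F = -119813/7/442410 - 221071*2*I*√44321/44321 = -119813/7*1/442410 - 442142*I*√44321/44321 = -119813/3096870 - 442142*I*√44321/44321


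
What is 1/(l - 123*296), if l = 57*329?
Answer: -1/17655 ≈ -5.6641e-5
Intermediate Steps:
l = 18753
1/(l - 123*296) = 1/(18753 - 123*296) = 1/(18753 - 36408) = 1/(-17655) = -1/17655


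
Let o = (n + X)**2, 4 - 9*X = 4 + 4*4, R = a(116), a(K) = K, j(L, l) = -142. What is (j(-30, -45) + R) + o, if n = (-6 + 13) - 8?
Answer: -1481/81 ≈ -18.284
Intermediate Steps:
n = -1 (n = 7 - 8 = -1)
R = 116
X = -16/9 (X = 4/9 - (4 + 4*4)/9 = 4/9 - (4 + 16)/9 = 4/9 - 1/9*20 = 4/9 - 20/9 = -16/9 ≈ -1.7778)
o = 625/81 (o = (-1 - 16/9)**2 = (-25/9)**2 = 625/81 ≈ 7.7160)
(j(-30, -45) + R) + o = (-142 + 116) + 625/81 = -26 + 625/81 = -1481/81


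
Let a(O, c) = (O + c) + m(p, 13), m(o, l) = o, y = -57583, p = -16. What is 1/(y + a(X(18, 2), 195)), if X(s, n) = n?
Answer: -1/57402 ≈ -1.7421e-5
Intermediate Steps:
a(O, c) = -16 + O + c (a(O, c) = (O + c) - 16 = -16 + O + c)
1/(y + a(X(18, 2), 195)) = 1/(-57583 + (-16 + 2 + 195)) = 1/(-57583 + 181) = 1/(-57402) = -1/57402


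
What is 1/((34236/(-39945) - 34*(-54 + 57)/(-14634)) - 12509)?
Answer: -32475285/406260947578 ≈ -7.9937e-5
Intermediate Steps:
1/((34236/(-39945) - 34*(-54 + 57)/(-14634)) - 12509) = 1/((34236*(-1/39945) - 34*3*(-1/14634)) - 12509) = 1/((-11412/13315 - 102*(-1/14634)) - 12509) = 1/((-11412/13315 + 17/2439) - 12509) = 1/(-27607513/32475285 - 12509) = 1/(-406260947578/32475285) = -32475285/406260947578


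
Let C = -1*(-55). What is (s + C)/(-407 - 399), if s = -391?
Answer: 168/403 ≈ 0.41687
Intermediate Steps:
C = 55
(s + C)/(-407 - 399) = (-391 + 55)/(-407 - 399) = -336/(-806) = -336*(-1/806) = 168/403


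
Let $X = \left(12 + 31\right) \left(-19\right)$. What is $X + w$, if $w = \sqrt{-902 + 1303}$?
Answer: $-817 + \sqrt{401} \approx -796.97$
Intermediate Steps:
$X = -817$ ($X = 43 \left(-19\right) = -817$)
$w = \sqrt{401} \approx 20.025$
$X + w = -817 + \sqrt{401}$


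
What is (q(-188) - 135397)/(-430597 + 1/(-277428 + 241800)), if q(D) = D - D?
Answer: 4823924316/15341309917 ≈ 0.31444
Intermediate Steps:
q(D) = 0
(q(-188) - 135397)/(-430597 + 1/(-277428 + 241800)) = (0 - 135397)/(-430597 + 1/(-277428 + 241800)) = -135397/(-430597 + 1/(-35628)) = -135397/(-430597 - 1/35628) = -135397/(-15341309917/35628) = -135397*(-35628/15341309917) = 4823924316/15341309917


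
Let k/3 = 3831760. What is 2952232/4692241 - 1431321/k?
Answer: 9073543461533/17979541374160 ≈ 0.50466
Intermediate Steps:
k = 11495280 (k = 3*3831760 = 11495280)
2952232/4692241 - 1431321/k = 2952232/4692241 - 1431321/11495280 = 2952232*(1/4692241) - 1431321*1/11495280 = 2952232/4692241 - 477107/3831760 = 9073543461533/17979541374160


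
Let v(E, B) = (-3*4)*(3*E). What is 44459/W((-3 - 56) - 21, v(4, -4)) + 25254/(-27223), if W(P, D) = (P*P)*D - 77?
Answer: -24486338315/25090812971 ≈ -0.97591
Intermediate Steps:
v(E, B) = -36*E
W(P, D) = -77 + D*P² (W(P, D) = P²*D - 77 = D*P² - 77 = -77 + D*P²)
44459/W((-3 - 56) - 21, v(4, -4)) + 25254/(-27223) = 44459/(-77 + (-36*4)*((-3 - 56) - 21)²) + 25254/(-27223) = 44459/(-77 - 144*(-59 - 21)²) + 25254*(-1/27223) = 44459/(-77 - 144*(-80)²) - 25254/27223 = 44459/(-77 - 144*6400) - 25254/27223 = 44459/(-77 - 921600) - 25254/27223 = 44459/(-921677) - 25254/27223 = 44459*(-1/921677) - 25254/27223 = -44459/921677 - 25254/27223 = -24486338315/25090812971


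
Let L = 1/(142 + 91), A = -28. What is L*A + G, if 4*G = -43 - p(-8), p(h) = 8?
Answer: -11995/932 ≈ -12.870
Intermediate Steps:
L = 1/233 ≈ 0.0042918
G = -51/4 (G = (-43 - 1*8)/4 = (-43 - 8)/4 = (¼)*(-51) = -51/4 ≈ -12.750)
L*A + G = (1/233)*(-28) - 51/4 = -28/233 - 51/4 = -11995/932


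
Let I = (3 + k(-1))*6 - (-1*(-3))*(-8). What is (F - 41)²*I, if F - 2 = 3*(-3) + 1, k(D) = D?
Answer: 79524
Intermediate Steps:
F = -6 (F = 2 + (3*(-3) + 1) = 2 + (-9 + 1) = 2 - 8 = -6)
I = 36 (I = (3 - 1)*6 - (-1*(-3))*(-8) = 2*6 - 3*(-8) = 12 - 1*(-24) = 12 + 24 = 36)
(F - 41)²*I = (-6 - 41)²*36 = (-47)²*36 = 2209*36 = 79524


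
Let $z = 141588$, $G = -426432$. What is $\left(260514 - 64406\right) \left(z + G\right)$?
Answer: $-55860187152$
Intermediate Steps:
$\left(260514 - 64406\right) \left(z + G\right) = \left(260514 - 64406\right) \left(141588 - 426432\right) = 196108 \left(-284844\right) = -55860187152$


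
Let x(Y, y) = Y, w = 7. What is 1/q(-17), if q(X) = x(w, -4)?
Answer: 1/7 ≈ 0.14286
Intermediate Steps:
q(X) = 7
1/q(-17) = 1/7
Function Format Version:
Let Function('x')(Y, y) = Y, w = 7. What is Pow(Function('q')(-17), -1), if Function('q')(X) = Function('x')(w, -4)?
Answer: Rational(1, 7) ≈ 0.14286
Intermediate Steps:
Function('q')(X) = 7
Pow(Function('q')(-17), -1) = Pow(7, -1) = Rational(1, 7)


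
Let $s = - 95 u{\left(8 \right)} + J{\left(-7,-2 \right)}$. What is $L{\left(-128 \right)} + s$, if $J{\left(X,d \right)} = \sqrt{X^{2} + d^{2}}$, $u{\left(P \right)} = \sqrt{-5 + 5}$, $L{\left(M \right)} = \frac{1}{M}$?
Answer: $- \frac{1}{128} + \sqrt{53} \approx 7.2723$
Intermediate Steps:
$u{\left(P \right)} = 0$ ($u{\left(P \right)} = \sqrt{0} = 0$)
$s = \sqrt{53}$ ($s = \left(-95\right) 0 + \sqrt{\left(-7\right)^{2} + \left(-2\right)^{2}} = 0 + \sqrt{49 + 4} = 0 + \sqrt{53} = \sqrt{53} \approx 7.2801$)
$L{\left(-128 \right)} + s = \frac{1}{-128} + \sqrt{53} = - \frac{1}{128} + \sqrt{53}$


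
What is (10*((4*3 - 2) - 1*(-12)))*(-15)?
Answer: -3300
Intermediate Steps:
(10*((4*3 - 2) - 1*(-12)))*(-15) = (10*((12 - 2) + 12))*(-15) = (10*(10 + 12))*(-15) = (10*22)*(-15) = 220*(-15) = -3300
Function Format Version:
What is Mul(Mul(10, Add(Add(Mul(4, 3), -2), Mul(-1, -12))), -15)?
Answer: -3300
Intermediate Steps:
Mul(Mul(10, Add(Add(Mul(4, 3), -2), Mul(-1, -12))), -15) = Mul(Mul(10, Add(Add(12, -2), 12)), -15) = Mul(Mul(10, Add(10, 12)), -15) = Mul(Mul(10, 22), -15) = Mul(220, -15) = -3300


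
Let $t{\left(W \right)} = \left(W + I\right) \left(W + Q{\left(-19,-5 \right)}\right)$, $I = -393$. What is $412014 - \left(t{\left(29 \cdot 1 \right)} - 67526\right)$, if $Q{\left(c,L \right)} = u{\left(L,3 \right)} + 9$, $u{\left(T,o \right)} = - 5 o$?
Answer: $487912$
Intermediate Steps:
$Q{\left(c,L \right)} = -6$ ($Q{\left(c,L \right)} = \left(-5\right) 3 + 9 = -15 + 9 = -6$)
$t{\left(W \right)} = \left(-393 + W\right) \left(-6 + W\right)$ ($t{\left(W \right)} = \left(W - 393\right) \left(W - 6\right) = \left(-393 + W\right) \left(-6 + W\right)$)
$412014 - \left(t{\left(29 \cdot 1 \right)} - 67526\right) = 412014 - \left(\left(2358 + \left(29 \cdot 1\right)^{2} - 399 \cdot 29 \cdot 1\right) - 67526\right) = 412014 - \left(\left(2358 + 29^{2} - 11571\right) - 67526\right) = 412014 - \left(\left(2358 + 841 - 11571\right) - 67526\right) = 412014 - \left(-8372 - 67526\right) = 412014 - -75898 = 412014 + 75898 = 487912$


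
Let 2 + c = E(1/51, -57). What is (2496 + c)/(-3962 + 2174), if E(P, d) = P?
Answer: -127195/91188 ≈ -1.3949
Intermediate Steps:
c = -101/51 (c = -2 + 1/51 = -101/51 ≈ -1.9804)
(2496 + c)/(-3962 + 2174) = (2496 - 101/51)/(-3962 + 2174) = (127195/51)/(-1788) = (127195/51)*(-1/1788) = -127195/91188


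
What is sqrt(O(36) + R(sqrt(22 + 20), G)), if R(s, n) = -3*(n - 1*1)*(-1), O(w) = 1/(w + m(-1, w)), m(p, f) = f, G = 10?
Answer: sqrt(3890)/12 ≈ 5.1975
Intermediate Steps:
O(w) = 1/(2*w) (O(w) = 1/(w + w) = 1/(2*w))
R(s, n) = -3 + 3*n (R(s, n) = -3*(n - 1)*(-1) = -3*(-1 + n)*(-1) = (3 - 3*n)*(-1) = -3 + 3*n)
sqrt(O(36) + R(sqrt(22 + 20), G)) = sqrt((1/2)/36 + (-3 + 3*10)) = sqrt((1/2)*(1/36) + (-3 + 30)) = sqrt(1/72 + 27) = sqrt(1945/72) = sqrt(3890)/12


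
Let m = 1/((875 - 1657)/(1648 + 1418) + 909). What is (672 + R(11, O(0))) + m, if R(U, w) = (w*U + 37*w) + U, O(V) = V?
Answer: 951492931/1393106 ≈ 683.00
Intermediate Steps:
R(U, w) = U + 37*w + U*w (R(U, w) = (U*w + 37*w) + U = (37*w + U*w) + U = U + 37*w + U*w)
m = 1533/1393106 (m = 1/(-782/3066 + 909) = 1/(-782*1/3066 + 909) = 1/(-391/1533 + 909) = 1/(1393106/1533) = 1533/1393106 ≈ 0.0011004)
(672 + R(11, O(0))) + m = (672 + (11 + 37*0 + 11*0)) + 1533/1393106 = (672 + (11 + 0 + 0)) + 1533/1393106 = (672 + 11) + 1533/1393106 = 683 + 1533/1393106 = 951492931/1393106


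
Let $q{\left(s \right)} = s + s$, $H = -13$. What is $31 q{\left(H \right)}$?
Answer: $-806$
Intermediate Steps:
$q{\left(s \right)} = 2 s$
$31 q{\left(H \right)} = 31 \cdot 2 \left(-13\right) = 31 \left(-26\right) = -806$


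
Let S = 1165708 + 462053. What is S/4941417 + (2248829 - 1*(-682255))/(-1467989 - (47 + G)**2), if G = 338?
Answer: -658494343843/443688185291 ≈ -1.4841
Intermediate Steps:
S = 1627761
S/4941417 + (2248829 - 1*(-682255))/(-1467989 - (47 + G)**2) = 1627761/4941417 + (2248829 - 1*(-682255))/(-1467989 - (47 + 338)**2) = 1627761*(1/4941417) + (2248829 + 682255)/(-1467989 - 1*385**2) = 542587/1647139 + 2931084/(-1467989 - 1*148225) = 542587/1647139 + 2931084/(-1467989 - 148225) = 542587/1647139 + 2931084/(-1616214) = 542587/1647139 + 2931084*(-1/1616214) = 542587/1647139 - 488514/269369 = -658494343843/443688185291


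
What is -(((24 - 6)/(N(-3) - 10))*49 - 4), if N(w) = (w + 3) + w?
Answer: 934/13 ≈ 71.846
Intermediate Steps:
N(w) = 3 + 2*w (N(w) = (3 + w) + w = 3 + 2*w)
-(((24 - 6)/(N(-3) - 10))*49 - 4) = -(((24 - 6)/((3 + 2*(-3)) - 10))*49 - 4) = -((18/((3 - 6) - 10))*49 - 4) = -((18/(-3 - 10))*49 - 4) = -((18/(-13))*49 - 4) = -((18*(-1/13))*49 - 4) = -(-18/13*49 - 4) = -(-882/13 - 4) = -1*(-934/13) = 934/13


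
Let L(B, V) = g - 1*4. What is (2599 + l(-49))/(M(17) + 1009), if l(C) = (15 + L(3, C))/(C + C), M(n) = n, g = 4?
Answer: 254687/100548 ≈ 2.5330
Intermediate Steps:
L(B, V) = 0 (L(B, V) = 4 - 1*4 = 4 - 4 = 0)
l(C) = 15/(2*C) (l(C) = (15 + 0)/(C + C) = 15/((2*C)) = 15*(1/(2*C)) = 15/(2*C))
(2599 + l(-49))/(M(17) + 1009) = (2599 + (15/2)/(-49))/(17 + 1009) = (2599 + (15/2)*(-1/49))/1026 = (2599 - 15/98)*(1/1026) = (254687/98)*(1/1026) = 254687/100548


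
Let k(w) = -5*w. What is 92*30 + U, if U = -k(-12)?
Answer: 2700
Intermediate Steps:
U = -60 (U = -(-5)*(-12) = -1*60 = -60)
92*30 + U = 92*30 - 60 = 2760 - 60 = 2700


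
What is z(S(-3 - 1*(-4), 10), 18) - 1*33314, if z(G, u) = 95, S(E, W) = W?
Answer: -33219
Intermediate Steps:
z(S(-3 - 1*(-4), 10), 18) - 1*33314 = 95 - 1*33314 = 95 - 33314 = -33219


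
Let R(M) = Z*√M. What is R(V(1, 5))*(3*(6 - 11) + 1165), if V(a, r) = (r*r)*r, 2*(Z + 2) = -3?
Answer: -20125*√5 ≈ -45001.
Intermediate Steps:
Z = -7/2 (Z = -2 + (½)*(-3) = -2 - 3/2 = -7/2 ≈ -3.5000)
V(a, r) = r³ (V(a, r) = r²*r = r³)
R(M) = -7*√M/2
R(V(1, 5))*(3*(6 - 11) + 1165) = (-7*5*√5/2)*(3*(6 - 11) + 1165) = (-35*√5/2)*(3*(-5) + 1165) = (-35*√5/2)*(-15 + 1165) = -35*√5/2*1150 = -20125*√5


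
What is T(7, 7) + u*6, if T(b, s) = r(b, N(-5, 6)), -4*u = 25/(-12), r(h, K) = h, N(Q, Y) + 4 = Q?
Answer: 81/8 ≈ 10.125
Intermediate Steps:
N(Q, Y) = -4 + Q
u = 25/48 (u = -25/(4*(-12)) = -25*(-1)/(4*12) = -1/4*(-25/12) = 25/48 ≈ 0.52083)
T(b, s) = b
T(7, 7) + u*6 = 7 + (25/48)*6 = 7 + 25/8 = 81/8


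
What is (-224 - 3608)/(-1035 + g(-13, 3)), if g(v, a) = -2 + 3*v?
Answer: 958/269 ≈ 3.5613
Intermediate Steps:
(-224 - 3608)/(-1035 + g(-13, 3)) = (-224 - 3608)/(-1035 + (-2 + 3*(-13))) = -3832/(-1035 + (-2 - 39)) = -3832/(-1035 - 41) = -3832/(-1076) = -3832*(-1/1076) = 958/269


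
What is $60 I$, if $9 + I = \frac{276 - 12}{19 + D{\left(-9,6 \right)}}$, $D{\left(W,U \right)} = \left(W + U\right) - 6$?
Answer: $1044$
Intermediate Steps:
$D{\left(W,U \right)} = -6 + U + W$ ($D{\left(W,U \right)} = \left(U + W\right) - 6 = -6 + U + W$)
$I = \frac{87}{5}$ ($I = -9 + \frac{276 - 12}{19 - 9} = -9 + \frac{264}{19 - 9} = -9 + \frac{264}{10} = -9 + 264 \cdot \frac{1}{10} = -9 + \frac{132}{5} = \frac{87}{5} \approx 17.4$)
$60 I = 60 \cdot \frac{87}{5} = 1044$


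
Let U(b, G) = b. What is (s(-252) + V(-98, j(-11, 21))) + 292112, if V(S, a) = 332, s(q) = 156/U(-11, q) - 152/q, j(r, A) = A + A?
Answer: 202654282/693 ≈ 2.9243e+5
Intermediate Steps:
j(r, A) = 2*A
s(q) = -156/11 - 152/q (s(q) = 156/(-11) - 152/q = 156*(-1/11) - 152/q = -156/11 - 152/q)
(s(-252) + V(-98, j(-11, 21))) + 292112 = ((-156/11 - 152/(-252)) + 332) + 292112 = ((-156/11 - 152*(-1/252)) + 332) + 292112 = ((-156/11 + 38/63) + 332) + 292112 = (-9410/693 + 332) + 292112 = 220666/693 + 292112 = 202654282/693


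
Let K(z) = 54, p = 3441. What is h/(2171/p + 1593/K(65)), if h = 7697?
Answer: 52970754/207361 ≈ 255.45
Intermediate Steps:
h/(2171/p + 1593/K(65)) = 7697/(2171/3441 + 1593/54) = 7697/(2171*(1/3441) + 1593*(1/54)) = 7697/(2171/3441 + 59/2) = 7697/(207361/6882) = 7697*(6882/207361) = 52970754/207361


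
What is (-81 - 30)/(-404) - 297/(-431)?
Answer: 167829/174124 ≈ 0.96385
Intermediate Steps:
(-81 - 30)/(-404) - 297/(-431) = -111*(-1/404) - 297*(-1/431) = 111/404 + 297/431 = 167829/174124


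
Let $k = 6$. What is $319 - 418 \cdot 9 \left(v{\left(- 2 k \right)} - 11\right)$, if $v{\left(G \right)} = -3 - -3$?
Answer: $41701$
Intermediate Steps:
$v{\left(G \right)} = 0$ ($v{\left(G \right)} = -3 + 3 = 0$)
$319 - 418 \cdot 9 \left(v{\left(- 2 k \right)} - 11\right) = 319 - 418 \cdot 9 \left(0 - 11\right) = 319 - 418 \cdot 9 \left(-11\right) = 319 - -41382 = 319 + 41382 = 41701$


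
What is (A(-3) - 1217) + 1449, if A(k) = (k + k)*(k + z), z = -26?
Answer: 406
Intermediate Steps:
A(k) = 2*k*(-26 + k) (A(k) = (k + k)*(k - 26) = (2*k)*(-26 + k) = 2*k*(-26 + k))
(A(-3) - 1217) + 1449 = (2*(-3)*(-26 - 3) - 1217) + 1449 = (2*(-3)*(-29) - 1217) + 1449 = (174 - 1217) + 1449 = -1043 + 1449 = 406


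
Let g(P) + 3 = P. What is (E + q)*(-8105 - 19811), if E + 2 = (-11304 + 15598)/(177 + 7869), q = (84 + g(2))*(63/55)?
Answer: -578191222952/221265 ≈ -2.6131e+6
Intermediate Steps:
g(P) = -3 + P
q = 5229/55 (q = (84 + (-3 + 2))*(63/55) = (84 - 1)*(63*(1/55)) = 83*(63/55) = 5229/55 ≈ 95.073)
E = -5899/4023 (E = -2 + (-11304 + 15598)/(177 + 7869) = -2 + 4294/8046 = -2 + 4294*(1/8046) = -2 + 2147/4023 = -5899/4023 ≈ -1.4663)
(E + q)*(-8105 - 19811) = (-5899/4023 + 5229/55)*(-8105 - 19811) = (20711822/221265)*(-27916) = -578191222952/221265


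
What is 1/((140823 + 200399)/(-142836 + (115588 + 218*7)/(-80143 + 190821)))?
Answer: -7904342847/18882884258 ≈ -0.41860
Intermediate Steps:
1/((140823 + 200399)/(-142836 + (115588 + 218*7)/(-80143 + 190821))) = 1/(341222/(-142836 + (115588 + 1526)/110678)) = 1/(341222/(-142836 + 117114*(1/110678))) = 1/(341222/(-142836 + 58557/55339)) = 1/(341222/(-7904342847/55339)) = 1/(341222*(-55339/7904342847)) = 1/(-18882884258/7904342847) = -7904342847/18882884258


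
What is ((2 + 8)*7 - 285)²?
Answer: 46225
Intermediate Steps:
((2 + 8)*7 - 285)² = (10*7 - 285)² = (70 - 285)² = (-215)² = 46225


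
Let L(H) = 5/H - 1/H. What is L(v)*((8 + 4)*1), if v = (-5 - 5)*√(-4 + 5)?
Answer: -24/5 ≈ -4.8000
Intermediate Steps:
v = -10 (v = -10*√1 = -10*1 = -10)
L(H) = 4/H
L(v)*((8 + 4)*1) = (4/(-10))*((8 + 4)*1) = (4*(-⅒))*(12*1) = -⅖*12 = -24/5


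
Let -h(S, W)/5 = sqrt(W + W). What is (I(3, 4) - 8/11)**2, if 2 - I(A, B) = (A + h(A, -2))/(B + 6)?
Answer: -651/12100 + 107*I/55 ≈ -0.053802 + 1.9455*I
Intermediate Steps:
h(S, W) = -5*sqrt(2)*sqrt(W) (h(S, W) = -5*sqrt(W + W) = -5*sqrt(2)*sqrt(W))
I(A, B) = 2 - (A - 10*I)/(6 + B) (I(A, B) = 2 - (A - 5*sqrt(2)*sqrt(-2))/(B + 6) = 2 - (A - 5*sqrt(2)*I*sqrt(2))/(6 + B) = 2 - (A - 10*I)/(6 + B))
(I(3, 4) - 8/11)**2 = ((12 - 1*3 + 2*4 + 10*I)/(6 + 4) - 8/11)**2 = ((12 - 3 + 8 + 10*I)/10 - 8*1/11)**2 = ((17 + 10*I)/10 - 8/11)**2 = ((17/10 + I) - 8/11)**2 = (107/110 + I)**2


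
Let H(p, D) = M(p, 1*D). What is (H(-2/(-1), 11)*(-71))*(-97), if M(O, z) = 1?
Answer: 6887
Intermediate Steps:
H(p, D) = 1
(H(-2/(-1), 11)*(-71))*(-97) = (1*(-71))*(-97) = -71*(-97) = 6887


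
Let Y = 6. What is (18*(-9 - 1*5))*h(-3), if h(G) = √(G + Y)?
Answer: -252*√3 ≈ -436.48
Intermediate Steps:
h(G) = √(6 + G) (h(G) = √(G + 6) = √(6 + G))
(18*(-9 - 1*5))*h(-3) = (18*(-9 - 1*5))*√(6 - 3) = (18*(-9 - 5))*√3 = (18*(-14))*√3 = -252*√3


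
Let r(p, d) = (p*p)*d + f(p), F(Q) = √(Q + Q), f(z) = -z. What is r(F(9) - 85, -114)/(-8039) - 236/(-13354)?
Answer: 5513593311/53676403 - 58137*√2/8039 ≈ 92.492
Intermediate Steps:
F(Q) = √2*√Q (F(Q) = √(2*Q) = √2*√Q)
r(p, d) = -p + d*p² (r(p, d) = (p*p)*d - p = p²*d - p = d*p² - p = -p + d*p²)
r(F(9) - 85, -114)/(-8039) - 236/(-13354) = ((√2*√9 - 85)*(-1 - 114*(√2*√9 - 85)))/(-8039) - 236/(-13354) = ((√2*3 - 85)*(-1 - 114*(√2*3 - 85)))*(-1/8039) - 236*(-1/13354) = ((3*√2 - 85)*(-1 - 114*(3*√2 - 85)))*(-1/8039) + 118/6677 = ((-85 + 3*√2)*(-1 - 114*(-85 + 3*√2)))*(-1/8039) + 118/6677 = ((-85 + 3*√2)*(-1 + (9690 - 342*√2)))*(-1/8039) + 118/6677 = ((-85 + 3*√2)*(9689 - 342*√2))*(-1/8039) + 118/6677 = -(-85 + 3*√2)*(9689 - 342*√2)/8039 + 118/6677 = 118/6677 - (-85 + 3*√2)*(9689 - 342*√2)/8039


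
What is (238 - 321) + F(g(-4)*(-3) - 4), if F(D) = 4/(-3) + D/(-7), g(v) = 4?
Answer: -1723/21 ≈ -82.048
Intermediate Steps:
F(D) = -4/3 - D/7 (F(D) = 4*(-1/3) + D*(-1/7) = -4/3 - D/7)
(238 - 321) + F(g(-4)*(-3) - 4) = (238 - 321) + (-4/3 - (4*(-3) - 4)/7) = -83 + (-4/3 - (-12 - 4)/7) = -83 + (-4/3 - 1/7*(-16)) = -83 + (-4/3 + 16/7) = -83 + 20/21 = -1723/21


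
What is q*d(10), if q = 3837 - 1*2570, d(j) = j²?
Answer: 126700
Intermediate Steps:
q = 1267 (q = 3837 - 2570 = 1267)
q*d(10) = 1267*10² = 1267*100 = 126700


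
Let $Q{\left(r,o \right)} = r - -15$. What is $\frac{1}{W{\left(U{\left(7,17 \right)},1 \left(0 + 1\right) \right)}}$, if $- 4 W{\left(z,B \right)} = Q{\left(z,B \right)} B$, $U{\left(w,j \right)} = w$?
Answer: $- \frac{2}{11} \approx -0.18182$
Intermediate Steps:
$Q{\left(r,o \right)} = 15 + r$ ($Q{\left(r,o \right)} = r + 15 = 15 + r$)
$W{\left(z,B \right)} = - \frac{B \left(15 + z\right)}{4}$ ($W{\left(z,B \right)} = - \frac{\left(15 + z\right) B}{4} = - \frac{B \left(15 + z\right)}{4}$)
$\frac{1}{W{\left(U{\left(7,17 \right)},1 \left(0 + 1\right) \right)}} = \frac{1}{\left(- \frac{1}{4}\right) 1 \left(0 + 1\right) \left(15 + 7\right)} = \frac{1}{\left(- \frac{1}{4}\right) 1 \cdot 1 \cdot 22} = \frac{1}{\left(- \frac{1}{4}\right) 1 \cdot 22} = \frac{1}{- \frac{11}{2}} = - \frac{2}{11}$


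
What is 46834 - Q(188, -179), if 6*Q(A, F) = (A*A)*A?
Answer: -3181834/3 ≈ -1.0606e+6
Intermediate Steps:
Q(A, F) = A³/6 (Q(A, F) = ((A*A)*A)/6 = (A²*A)/6 = A³/6)
46834 - Q(188, -179) = 46834 - 188³/6 = 46834 - 6644672/6 = 46834 - 1*3322336/3 = 46834 - 3322336/3 = -3181834/3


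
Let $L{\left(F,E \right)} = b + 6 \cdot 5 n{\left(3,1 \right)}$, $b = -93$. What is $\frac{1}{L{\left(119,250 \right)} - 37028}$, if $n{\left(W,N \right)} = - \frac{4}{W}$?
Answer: $- \frac{1}{37161} \approx -2.691 \cdot 10^{-5}$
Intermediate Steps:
$L{\left(F,E \right)} = -133$ ($L{\left(F,E \right)} = -93 + 6 \cdot 5 \left(- \frac{4}{3}\right) = -93 + 30 \left(\left(-4\right) \frac{1}{3}\right) = -93 + 30 \left(- \frac{4}{3}\right) = -93 - 40 = -133$)
$\frac{1}{L{\left(119,250 \right)} - 37028} = \frac{1}{-133 - 37028} = \frac{1}{-37161} = - \frac{1}{37161}$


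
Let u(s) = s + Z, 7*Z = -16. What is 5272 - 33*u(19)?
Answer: 33043/7 ≈ 4720.4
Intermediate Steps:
Z = -16/7 (Z = (⅐)*(-16) = -16/7 ≈ -2.2857)
u(s) = -16/7 + s (u(s) = s - 16/7 = -16/7 + s)
5272 - 33*u(19) = 5272 - 33*(-16/7 + 19) = 5272 - 33*117/7 = 5272 - 3861/7 = 33043/7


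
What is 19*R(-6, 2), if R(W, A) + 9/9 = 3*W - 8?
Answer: -513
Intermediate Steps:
R(W, A) = -9 + 3*W (R(W, A) = -1 + (3*W - 8) = -1 + (-8 + 3*W) = -9 + 3*W)
19*R(-6, 2) = 19*(-9 + 3*(-6)) = 19*(-9 - 18) = 19*(-27) = -513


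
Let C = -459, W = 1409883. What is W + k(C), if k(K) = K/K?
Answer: 1409884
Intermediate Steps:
k(K) = 1
W + k(C) = 1409883 + 1 = 1409884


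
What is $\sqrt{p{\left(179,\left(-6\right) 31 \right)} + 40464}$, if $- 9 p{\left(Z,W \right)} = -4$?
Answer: $\frac{2 \sqrt{91045}}{3} \approx 201.16$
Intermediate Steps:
$p{\left(Z,W \right)} = \frac{4}{9}$ ($p{\left(Z,W \right)} = \left(- \frac{1}{9}\right) \left(-4\right) = \frac{4}{9}$)
$\sqrt{p{\left(179,\left(-6\right) 31 \right)} + 40464} = \sqrt{\frac{4}{9} + 40464} = \sqrt{\frac{364180}{9}} = \frac{2 \sqrt{91045}}{3}$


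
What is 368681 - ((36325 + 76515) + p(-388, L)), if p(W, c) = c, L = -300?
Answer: 256141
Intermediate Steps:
368681 - ((36325 + 76515) + p(-388, L)) = 368681 - ((36325 + 76515) - 300) = 368681 - (112840 - 300) = 368681 - 1*112540 = 368681 - 112540 = 256141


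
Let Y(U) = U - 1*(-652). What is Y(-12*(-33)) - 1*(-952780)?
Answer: 953828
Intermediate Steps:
Y(U) = 652 + U (Y(U) = U + 652 = 652 + U)
Y(-12*(-33)) - 1*(-952780) = (652 - 12*(-33)) - 1*(-952780) = (652 + 396) + 952780 = 1048 + 952780 = 953828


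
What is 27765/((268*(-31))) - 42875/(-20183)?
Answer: -204175495/167680364 ≈ -1.2176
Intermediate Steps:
27765/((268*(-31))) - 42875/(-20183) = 27765/(-8308) - 42875*(-1/20183) = 27765*(-1/8308) + 42875/20183 = -27765/8308 + 42875/20183 = -204175495/167680364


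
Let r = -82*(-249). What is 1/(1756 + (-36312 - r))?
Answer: -1/54974 ≈ -1.8190e-5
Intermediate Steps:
r = 20418
1/(1756 + (-36312 - r)) = 1/(1756 + (-36312 - 1*20418)) = 1/(1756 + (-36312 - 20418)) = 1/(1756 - 56730) = 1/(-54974) = -1/54974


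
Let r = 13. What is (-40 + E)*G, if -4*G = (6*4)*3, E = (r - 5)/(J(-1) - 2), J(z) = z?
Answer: 768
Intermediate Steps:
E = -8/3 (E = (13 - 5)/(-1 - 2) = 8/(-3) = 8*(-⅓) = -8/3 ≈ -2.6667)
G = -18 (G = -6*4*3/4 = -6*3 = -¼*72 = -18)
(-40 + E)*G = (-40 - 8/3)*(-18) = -128/3*(-18) = 768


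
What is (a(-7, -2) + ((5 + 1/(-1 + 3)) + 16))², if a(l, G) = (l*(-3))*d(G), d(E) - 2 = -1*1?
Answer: 7225/4 ≈ 1806.3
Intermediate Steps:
d(E) = 1 (d(E) = 2 - 1*1 = 2 - 1 = 1)
a(l, G) = -3*l (a(l, G) = (l*(-3))*1 = -3*l*1 = -3*l)
(a(-7, -2) + ((5 + 1/(-1 + 3)) + 16))² = (-3*(-7) + ((5 + 1/(-1 + 3)) + 16))² = (21 + ((5 + 1/2) + 16))² = (21 + ((5 + ½) + 16))² = (21 + (11/2 + 16))² = (21 + 43/2)² = (85/2)² = 7225/4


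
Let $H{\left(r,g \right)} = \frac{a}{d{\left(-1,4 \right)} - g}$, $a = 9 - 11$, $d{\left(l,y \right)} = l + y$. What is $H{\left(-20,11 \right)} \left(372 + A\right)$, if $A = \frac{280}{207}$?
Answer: $\frac{19321}{207} \approx 93.338$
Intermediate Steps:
$a = -2$
$H{\left(r,g \right)} = - \frac{2}{3 - g}$ ($H{\left(r,g \right)} = - \frac{2}{\left(-1 + 4\right) - g} = - \frac{2}{3 - g}$)
$A = \frac{280}{207}$ ($A = 280 \cdot \frac{1}{207} = \frac{280}{207} \approx 1.3527$)
$H{\left(-20,11 \right)} \left(372 + A\right) = \frac{2}{-3 + 11} \left(372 + \frac{280}{207}\right) = \frac{2}{8} \cdot \frac{77284}{207} = 2 \cdot \frac{1}{8} \cdot \frac{77284}{207} = \frac{1}{4} \cdot \frac{77284}{207} = \frac{19321}{207}$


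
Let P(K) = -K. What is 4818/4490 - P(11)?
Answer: 27104/2245 ≈ 12.073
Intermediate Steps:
4818/4490 - P(11) = 4818/4490 - (-1)*11 = 4818*(1/4490) - 1*(-11) = 2409/2245 + 11 = 27104/2245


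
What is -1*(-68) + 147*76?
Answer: 11240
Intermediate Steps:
-1*(-68) + 147*76 = 68 + 11172 = 11240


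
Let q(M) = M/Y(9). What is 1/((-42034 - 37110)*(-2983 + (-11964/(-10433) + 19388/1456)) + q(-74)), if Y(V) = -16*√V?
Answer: 1752744/411793039223219 ≈ 4.2564e-9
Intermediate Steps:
q(M) = -M/48 (q(M) = M/((-16*√9)) = M/((-16*3)) = M/(-48) = M*(-1/48) = -M/48)
1/((-42034 - 37110)*(-2983 + (-11964/(-10433) + 19388/1456)) + q(-74)) = 1/((-42034 - 37110)*(-2983 + (-11964/(-10433) + 19388/1456)) - 1/48*(-74)) = 1/(-79144*(-2983 + (-11964*(-1/10433) + 19388*(1/1456))) + 37/24) = 1/(-79144*(-2983 + (11964/10433 + 4847/364)) + 37/24) = 1/(-79144*(-2983 + 54923647/3797612) + 37/24) = 1/(-79144*(-11273352949/3797612) + 37/24) = 1/(17158043188378/73031 + 37/24) = 1/(411793039223219/1752744) = 1752744/411793039223219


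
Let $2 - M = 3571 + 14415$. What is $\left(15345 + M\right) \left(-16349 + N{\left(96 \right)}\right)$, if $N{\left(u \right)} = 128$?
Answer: $42807219$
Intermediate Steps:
$M = -17984$ ($M = 2 - \left(3571 + 14415\right) = 2 - 17986 = -17984$)
$\left(15345 + M\right) \left(-16349 + N{\left(96 \right)}\right) = \left(15345 - 17984\right) \left(-16349 + 128\right) = \left(-2639\right) \left(-16221\right) = 42807219$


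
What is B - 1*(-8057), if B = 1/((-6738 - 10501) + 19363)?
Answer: 17113069/2124 ≈ 8057.0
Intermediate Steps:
B = 1/2124 (B = 1/(-17239 + 19363) = 1/2124 ≈ 0.00047081)
B - 1*(-8057) = 1/2124 - 1*(-8057) = 1/2124 + 8057 = 17113069/2124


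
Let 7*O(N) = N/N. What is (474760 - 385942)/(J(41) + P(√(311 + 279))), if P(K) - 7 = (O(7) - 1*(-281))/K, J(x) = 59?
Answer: 2353751015/1695263 - 16993844*√590/1695263 ≈ 1144.9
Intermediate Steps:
O(N) = ⅐ (O(N) = (N/N)/7 = (⅐)*1 = ⅐)
P(K) = 7 + 1968/(7*K) (P(K) = 7 + (⅐ - 1*(-281))/K = 7 + (⅐ + 281)/K = 7 + 1968/(7*K))
(474760 - 385942)/(J(41) + P(√(311 + 279))) = (474760 - 385942)/(59 + (7 + 1968/(7*(√(311 + 279))))) = 88818/(59 + (7 + 1968/(7*(√590)))) = 88818/(59 + (7 + 1968*(√590/590)/7)) = 88818/(59 + (7 + 984*√590/2065)) = 88818/(66 + 984*√590/2065)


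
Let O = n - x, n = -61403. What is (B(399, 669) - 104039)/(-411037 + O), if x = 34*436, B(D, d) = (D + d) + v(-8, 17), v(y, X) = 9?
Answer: 51481/243632 ≈ 0.21131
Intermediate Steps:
B(D, d) = 9 + D + d (B(D, d) = (D + d) + 9 = 9 + D + d)
x = 14824
O = -76227 (O = -61403 - 1*14824 = -61403 - 14824 = -76227)
(B(399, 669) - 104039)/(-411037 + O) = ((9 + 399 + 669) - 104039)/(-411037 - 76227) = (1077 - 104039)/(-487264) = -102962*(-1/487264) = 51481/243632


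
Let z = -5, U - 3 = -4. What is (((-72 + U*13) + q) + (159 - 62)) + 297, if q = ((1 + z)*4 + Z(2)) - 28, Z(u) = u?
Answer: 267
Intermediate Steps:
U = -1 (U = 3 - 4 = -1)
q = -42 (q = ((1 - 5)*4 + 2) - 28 = (-4*4 + 2) - 28 = (-16 + 2) - 28 = -14 - 28 = -42)
(((-72 + U*13) + q) + (159 - 62)) + 297 = (((-72 - 1*13) - 42) + (159 - 62)) + 297 = (((-72 - 13) - 42) + 97) + 297 = ((-85 - 42) + 97) + 297 = (-127 + 97) + 297 = -30 + 297 = 267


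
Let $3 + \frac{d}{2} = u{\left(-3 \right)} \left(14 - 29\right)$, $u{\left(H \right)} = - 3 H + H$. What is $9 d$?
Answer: $-1674$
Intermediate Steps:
$u{\left(H \right)} = - 2 H$
$d = -186$ ($d = -6 + 2 \left(-2\right) \left(-3\right) \left(14 - 29\right) = -6 + 2 \cdot 6 \left(-15\right) = -6 + 2 \left(-90\right) = -6 - 180 = -186$)
$9 d = 9 \left(-186\right) = -1674$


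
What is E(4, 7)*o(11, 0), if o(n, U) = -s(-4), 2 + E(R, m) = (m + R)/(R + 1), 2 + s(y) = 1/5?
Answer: 9/25 ≈ 0.36000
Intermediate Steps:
s(y) = -9/5 (s(y) = -2 + 1/5 = -9/5)
E(R, m) = -2 + (R + m)/(1 + R) (E(R, m) = -2 + (m + R)/(R + 1) = -2 + (R + m)/(1 + R))
o(n, U) = 9/5 (o(n, U) = -1*(-9/5) = 9/5)
E(4, 7)*o(11, 0) = ((-2 + 7 - 1*4)/(1 + 4))*(9/5) = ((-2 + 7 - 4)/5)*(9/5) = ((1/5)*1)*(9/5) = (1/5)*(9/5) = 9/25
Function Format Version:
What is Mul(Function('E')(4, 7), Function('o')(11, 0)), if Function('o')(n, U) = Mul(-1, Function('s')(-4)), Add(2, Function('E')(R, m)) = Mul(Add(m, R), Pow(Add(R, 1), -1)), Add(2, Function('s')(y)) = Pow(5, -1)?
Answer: Rational(9, 25) ≈ 0.36000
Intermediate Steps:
Function('s')(y) = Rational(-9, 5) (Function('s')(y) = Add(-2, Pow(5, -1)) = Add(-2, Rational(1, 5)) = Rational(-9, 5))
Function('E')(R, m) = Add(-2, Mul(Pow(Add(1, R), -1), Add(R, m))) (Function('E')(R, m) = Add(-2, Mul(Add(m, R), Pow(Add(R, 1), -1))) = Add(-2, Mul(Add(R, m), Pow(Add(1, R), -1))) = Add(-2, Mul(Pow(Add(1, R), -1), Add(R, m))))
Function('o')(n, U) = Rational(9, 5) (Function('o')(n, U) = Mul(-1, Rational(-9, 5)) = Rational(9, 5))
Mul(Function('E')(4, 7), Function('o')(11, 0)) = Mul(Mul(Pow(Add(1, 4), -1), Add(-2, 7, Mul(-1, 4))), Rational(9, 5)) = Mul(Mul(Pow(5, -1), Add(-2, 7, -4)), Rational(9, 5)) = Mul(Mul(Rational(1, 5), 1), Rational(9, 5)) = Mul(Rational(1, 5), Rational(9, 5)) = Rational(9, 25)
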